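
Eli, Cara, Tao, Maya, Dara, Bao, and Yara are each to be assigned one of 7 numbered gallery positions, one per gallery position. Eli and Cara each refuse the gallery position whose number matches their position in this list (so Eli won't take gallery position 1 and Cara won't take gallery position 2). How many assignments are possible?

3720

Let Aᵢ (for i ∈ {1, 2}) be the placements that put person i in their forbidden gallery position. Any j of these fix j positions, leaving (7−j)! ways to fill the rest, and there are C(2,j) ways to pick which j.
By inclusion–exclusion, the number of valid placements is Σ_{j=0}^{2} (−1)^j C(2,j)·(7−j)!.
Computing: 5040 − 1440 + 120 = 3720.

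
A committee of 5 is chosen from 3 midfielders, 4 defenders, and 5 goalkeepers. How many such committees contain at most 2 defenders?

672

Split by how many defenders are chosen (0 through 2).
Sum: C(4,0)·C(8,5) + C(4,1)·C(8,4) + C(4,2)·C(8,3) = 56 + 280 + 336 = 672.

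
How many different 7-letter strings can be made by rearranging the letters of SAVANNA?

The 7 letters of SAVANNA have repeats: A appearing 3 times and N appearing twice.
Dividing 7! = 5040 by 3!·2! = 12 for the repeated letters gives 420.

420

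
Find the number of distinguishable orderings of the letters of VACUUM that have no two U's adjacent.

240

There are 6!/(2!) = 360 arrangements of VACUUM in total.
Arrangements with the U's together: treat UU as one letter, giving (5)! = 120.
Subtracting, 360 − 120 = 240 arrangements keep the U's apart.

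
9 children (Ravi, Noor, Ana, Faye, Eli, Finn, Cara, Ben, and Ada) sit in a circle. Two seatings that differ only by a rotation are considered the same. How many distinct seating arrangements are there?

40320

Around a circle, 9 distinct people have 9!/9 = (8)! = 40320 rotationally distinct seatings.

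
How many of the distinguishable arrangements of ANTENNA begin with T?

With the first slot taken by T, it remains to arrange the other 6 letters (ANENNA).
Those 6 letters have A appearing twice and N appearing 3 times, giving (6)!/(3!·2!) = 60.

60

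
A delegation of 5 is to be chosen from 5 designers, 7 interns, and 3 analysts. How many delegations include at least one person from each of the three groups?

Total 5-person selections from all 15: C(15,5) = 3003.
Subtract selections that omit an entire group: no designers → C(10,5) = 252; no interns → C(8,5) = 56; no analysts → C(12,5) = 792.
Add back selections omitting two groups (i.e. drawn from a single group): C(5,5) + C(7,5) + C(3,5) = 22.
By inclusion–exclusion: 3003 − 1100 + 22 = 1925.

1925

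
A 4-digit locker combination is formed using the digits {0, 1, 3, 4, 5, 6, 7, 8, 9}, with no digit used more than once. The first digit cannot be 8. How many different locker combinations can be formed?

The first digit has 9−1 = 8 choices (anything except 8).
The remaining 3 digits are filled from the other 8 symbols without repetition: 8 × 7 × 6 = 336.
Total: 8 × 336 = 2688.

2688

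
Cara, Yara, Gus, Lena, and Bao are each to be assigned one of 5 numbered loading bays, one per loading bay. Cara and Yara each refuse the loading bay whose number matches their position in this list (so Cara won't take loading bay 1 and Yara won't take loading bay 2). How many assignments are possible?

Let Aᵢ (for i ∈ {1, 2}) be the placements that put person i in their forbidden loading bay. Any j of these fix j positions, leaving (5−j)! ways to fill the rest, and there are C(2,j) ways to pick which j.
By inclusion–exclusion, the number of valid placements is Σ_{j=0}^{2} (−1)^j C(2,j)·(5−j)!.
Computing: 120 − 48 + 6 = 78.

78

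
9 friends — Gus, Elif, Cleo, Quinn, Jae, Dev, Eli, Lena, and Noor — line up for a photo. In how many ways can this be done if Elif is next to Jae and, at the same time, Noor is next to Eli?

20160

Treat {Elif,Jae} as one block (2 orders) and {Noor,Eli} as another (2 orders).
That leaves 7 units to arrange: 2 × 2 × 7! = 4 × 5040 = 20160.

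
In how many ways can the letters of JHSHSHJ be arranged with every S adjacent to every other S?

60

Treat the 2 copies of S as a single block. The multiset to arrange is then {SS, H, H, H, J, J}, 6 items in all.
That gives (6)!/(3!·2!) = 60 arrangements.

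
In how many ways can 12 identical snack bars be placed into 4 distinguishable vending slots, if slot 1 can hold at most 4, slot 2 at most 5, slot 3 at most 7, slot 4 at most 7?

By stars and bars, unrestricted non-negative solutions to x_1+…+x_4 = 12 number C(12+3,3) = 455.
Subtract solutions that violate a single cap (substitute x_i' = x_i − (cap_i+1)): x_1 ≥ 5 gives C(10,3) = 120; x_2 ≥ 6 gives C(9,3) = 84; x_3 ≥ 8 gives C(7,3) = 35; x_4 ≥ 8 gives C(7,3) = 35. Together 274.
Add back pairs where two caps are both exceeded: 4 + 0 + 0 + 0 + 0 + 0 = 4.
By inclusion–exclusion the count is 455 − 274 + 4 = 185.

185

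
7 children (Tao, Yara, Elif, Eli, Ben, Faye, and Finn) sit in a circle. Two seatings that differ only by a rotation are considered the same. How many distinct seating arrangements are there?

720

Fix one person's seat to break rotational symmetry; the remaining 6 people can be arranged in (6)! = 720 ways.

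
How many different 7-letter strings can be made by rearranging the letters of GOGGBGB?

Letter multiplicities in GOGGBGB: B×2, G×4, O×1.
So there are 7! / (4!·2!) = 105 distinguishable arrangements.

105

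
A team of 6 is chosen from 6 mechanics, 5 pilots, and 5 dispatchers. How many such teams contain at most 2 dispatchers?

Split by how many dispatchers are chosen (0 through 2).
Sum: C(5,0)·C(11,6) + C(5,1)·C(11,5) + C(5,2)·C(11,4) = 462 + 2310 + 3300 = 6072.

6072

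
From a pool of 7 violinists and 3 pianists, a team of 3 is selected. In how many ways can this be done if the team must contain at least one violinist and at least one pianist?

84

Total 3-person selections from all 10: C(10,3) = 120.
Subtract selections that omit an entire group: no violinists → C(3,3) = 1; no pianists → C(7,3) = 35.
Both groups omitted at once is impossible, so 120 − 36 = 84.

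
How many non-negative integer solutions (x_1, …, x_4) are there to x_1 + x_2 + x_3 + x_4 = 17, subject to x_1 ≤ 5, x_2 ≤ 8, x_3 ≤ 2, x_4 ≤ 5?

Ignoring the caps, the number of non-negative solutions to x_1+…+x_4 = 17 is C(20,3) = 1140.
Subtract solutions that violate a single cap (substitute x_i' = x_i − (cap_i+1)): x_1 ≥ 6 gives C(14,3) = 364; x_2 ≥ 9 gives C(11,3) = 165; x_3 ≥ 3 gives C(17,3) = 680; x_4 ≥ 6 gives C(14,3) = 364. Together 1573.
Add back pairs where two caps are both exceeded: 10 + 165 + 56 + 56 + 10 + 165 = 462.
Subtract triples: 0 + 0 + 10 + 0 = 10.
By inclusion–exclusion the count is 1140 − 1573 + 462 − 10 = 19.

19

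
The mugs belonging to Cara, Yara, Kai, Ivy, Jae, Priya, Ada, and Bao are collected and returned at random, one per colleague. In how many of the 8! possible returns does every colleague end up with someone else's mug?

This is the derangement count D_8: permutations of 8 items with no fixed point.
By inclusion–exclusion this is Σ_{j=0}^{8} (−1)^j C(8,j)·(8−j)!.
Computing: 40320 − 40320 + 20160 − 6720 + 1680 − 336 + 56 − 8 + 1 = 14833.

14833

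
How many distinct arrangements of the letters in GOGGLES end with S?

With the last slot taken by S, it remains to arrange the other 6 letters (GOGGLE).
Those 6 letters have G appearing 3 times, giving (6)!/(3!) = 120.

120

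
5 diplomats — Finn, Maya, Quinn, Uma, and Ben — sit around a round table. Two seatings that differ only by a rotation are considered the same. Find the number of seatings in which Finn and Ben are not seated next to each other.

All circular seatings of 5 people number (4)! = 24.
Those with Finn next to Ben: fuse the pair into one unit and seat 4 units around a circle — 2·(3)! = 12.
Subtracting, 24 − 12 = 12.

12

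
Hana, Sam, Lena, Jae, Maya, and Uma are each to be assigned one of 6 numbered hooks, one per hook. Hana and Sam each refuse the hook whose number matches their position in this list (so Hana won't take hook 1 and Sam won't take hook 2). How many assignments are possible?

Let Aᵢ (for i ∈ {1, 2}) be the placements that put person i in their forbidden hook. Any j of these fix j positions, leaving (6−j)! ways to fill the rest, and there are C(2,j) ways to pick which j.
By inclusion–exclusion, the number of valid placements is Σ_{j=0}^{2} (−1)^j C(2,j)·(6−j)!.
Computing: 720 − 240 + 24 = 504.

504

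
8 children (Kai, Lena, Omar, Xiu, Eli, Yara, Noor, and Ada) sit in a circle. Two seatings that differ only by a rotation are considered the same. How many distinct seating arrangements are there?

5040

Fix one person's seat to break rotational symmetry; the remaining 7 people can be arranged in (7)! = 5040 ways.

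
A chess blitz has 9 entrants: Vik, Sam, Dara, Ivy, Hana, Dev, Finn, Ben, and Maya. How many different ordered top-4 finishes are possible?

There are 9 choices for 1st place, 8 for 2nd, and so on down to 6 for position 4.
That gives 9 × 8 × 7 × 6 = 3024.

3024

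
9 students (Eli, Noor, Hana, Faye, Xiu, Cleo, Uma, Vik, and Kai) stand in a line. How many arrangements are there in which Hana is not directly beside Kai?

There are 9! = 362880 arrangements in all. If Hana and Kai are adjacent, merging them into one block gives 2·(8)! = 80640 arrangements.
So 362880 − 80640 = 282240 arrangements keep them apart.

282240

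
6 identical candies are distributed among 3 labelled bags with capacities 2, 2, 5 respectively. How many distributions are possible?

8

Without the upper bounds there are C(8,2) = 28 ways to split 6 among 3 bags.
Subtract solutions that violate a single cap (substitute x_i' = x_i − (cap_i+1)): x_1 ≥ 3 gives C(5,2) = 10; x_2 ≥ 3 gives C(5,2) = 10; x_3 ≥ 6 gives C(2,2) = 1. Together 21.
Add back pairs where two caps are both exceeded: 1 + 0 + 0 = 1.
By inclusion–exclusion the count is 28 − 21 + 1 = 8.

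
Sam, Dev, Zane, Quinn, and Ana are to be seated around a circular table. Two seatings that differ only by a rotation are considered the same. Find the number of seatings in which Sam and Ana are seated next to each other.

Treat {Sam, Ana} as one unit (2 internal orders) and seat the resulting 4 units around the table: (3)! circular arrangements.
So 2 × (3)! = 2 × 6 = 12.

12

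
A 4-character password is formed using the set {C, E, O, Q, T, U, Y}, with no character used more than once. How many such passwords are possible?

840

Choose and order 4 of the 7 symbols: the first character has 7 options, the next 6, then 5, 4.
That product is 7 × 6 × 5 × 4 = 840.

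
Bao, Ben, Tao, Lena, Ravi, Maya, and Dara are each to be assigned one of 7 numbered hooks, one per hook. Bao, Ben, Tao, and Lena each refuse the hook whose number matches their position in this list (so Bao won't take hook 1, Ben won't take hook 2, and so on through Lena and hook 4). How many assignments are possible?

2790

Let Aᵢ (for 1 ≤ i ≤ 4) be the placements that put person i in their forbidden hook. Any j of these fix j positions, leaving (7−j)! ways to fill the rest, and there are C(4,j) ways to pick which j.
By inclusion–exclusion, the number of valid placements is Σ_{j=0}^{4} (−1)^j C(4,j)·(7−j)!.
Computing: 5040 − 2880 + 720 − 96 + 6 = 2790.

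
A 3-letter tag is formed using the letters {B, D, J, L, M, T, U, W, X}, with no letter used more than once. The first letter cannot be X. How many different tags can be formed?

448

The first letter has 9−1 = 8 choices (anything except X).
The remaining 2 letters are filled from the other 8 symbols without repetition: 8 × 7 = 56.
Total: 8 × 56 = 448.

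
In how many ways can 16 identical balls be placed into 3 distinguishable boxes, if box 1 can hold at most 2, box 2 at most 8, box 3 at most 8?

Ignoring the caps, the number of non-negative solutions to x_1+…+x_3 = 16 is C(18,2) = 153.
Subtract solutions that violate a single cap (substitute x_i' = x_i − (cap_i+1)): x_1 ≥ 3 gives C(15,2) = 105; x_2 ≥ 9 gives C(9,2) = 36; x_3 ≥ 9 gives C(9,2) = 36. Together 177.
Add back pairs where two caps are both exceeded: 15 + 15 + 0 = 30.
By inclusion–exclusion the count is 153 − 177 + 30 = 6.

6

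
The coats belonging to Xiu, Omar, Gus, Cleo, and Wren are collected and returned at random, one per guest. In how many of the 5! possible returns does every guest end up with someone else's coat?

44

Count assignments avoiding every fixed point. For any j of the 5 guests fixed to their own coat, the other 5−j can be arranged in (5−j)! ways.
By inclusion–exclusion this is Σ_{j=0}^{5} (−1)^j C(5,j)·(5−j)!.
Computing: 120 − 120 + 60 − 20 + 5 − 1 = 44.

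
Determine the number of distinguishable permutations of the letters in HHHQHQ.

15

The 6 letters of HHHQHQ have repeats: H appearing 4 times and Q appearing twice.
The number of distinct arrangements is 6!/(4!·2!) = 720/48 = 15.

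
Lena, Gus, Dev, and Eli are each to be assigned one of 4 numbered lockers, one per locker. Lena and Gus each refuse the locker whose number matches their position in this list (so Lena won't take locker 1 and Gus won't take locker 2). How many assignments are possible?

Let Aᵢ (for i ∈ {1, 2}) be the placements that put person i in their forbidden locker. Any j of these fix j positions, leaving (4−j)! ways to fill the rest, and there are C(2,j) ways to pick which j.
By inclusion–exclusion, the number of valid placements is Σ_{j=0}^{2} (−1)^j C(2,j)·(4−j)!.
Computing: 24 − 12 + 2 = 14.

14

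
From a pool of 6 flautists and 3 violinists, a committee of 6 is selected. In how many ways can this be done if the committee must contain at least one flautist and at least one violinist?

83

Total 6-person selections from all 9: C(9,6) = 84.
Subtract selections that omit an entire group: no flautists → C(3,6) = 0; no violinists → C(6,6) = 1.
Both groups omitted at once is impossible, so 84 − 1 = 83.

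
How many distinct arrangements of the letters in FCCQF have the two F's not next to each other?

18

Total arrangements of FCCQF: 5!/(2!·2!) = 30.
If the two F's are adjacent, glue them into one block, leaving 4 items to arrange: (4)!/(2!) = 12 ways.
Hence 30 − 12 = 18.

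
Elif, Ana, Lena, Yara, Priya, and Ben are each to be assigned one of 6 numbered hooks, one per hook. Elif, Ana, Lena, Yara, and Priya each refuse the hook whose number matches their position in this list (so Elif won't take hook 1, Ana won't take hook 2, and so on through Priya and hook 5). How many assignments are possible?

309

Let Aᵢ (for 1 ≤ i ≤ 5) be the placements that put person i in their forbidden hook. Any j of these fix j positions, leaving (6−j)! ways to fill the rest, and there are C(5,j) ways to pick which j.
By inclusion–exclusion, the number of valid placements is Σ_{j=0}^{5} (−1)^j C(5,j)·(6−j)!.
Computing: 720 − 600 + 240 − 60 + 10 − 1 = 309.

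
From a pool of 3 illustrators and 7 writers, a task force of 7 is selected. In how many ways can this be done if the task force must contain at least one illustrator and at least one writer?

119

Total 7-person selections from all 10: C(10,7) = 120.
Selections missing a whole group: no illustrators → C(7,7) = 1; no writers → C(3,7) = 0.
Both groups omitted at once is impossible, so 120 − 1 = 119.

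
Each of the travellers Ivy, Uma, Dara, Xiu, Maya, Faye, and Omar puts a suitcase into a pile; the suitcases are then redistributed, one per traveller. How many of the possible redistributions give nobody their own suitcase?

1854

Let Aᵢ be the assignments in which traveller i gets their own suitcase. We want the size of the complement of A₁∪…∪A_7.
By inclusion–exclusion this is Σ_{j=0}^{7} (−1)^j C(7,j)·(7−j)!.
Computing: 5040 − 5040 + 2520 − 840 + 210 − 42 + 7 − 1 = 1854.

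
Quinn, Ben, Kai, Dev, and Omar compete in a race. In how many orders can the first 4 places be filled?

This is an ordered selection of 4 from 5: P(5,4).
That gives 5 × 4 × 3 × 2 = 120.

120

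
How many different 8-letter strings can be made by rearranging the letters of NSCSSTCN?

The 8 letters of NSCSSTCN have repeats: C appearing twice, N appearing twice, and S appearing 3 times.
So there are 8! / (3!·2!·2!) = 1680 distinguishable arrangements.

1680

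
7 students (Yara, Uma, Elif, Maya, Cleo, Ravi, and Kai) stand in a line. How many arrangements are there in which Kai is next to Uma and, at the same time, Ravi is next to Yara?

480

Treat {Kai,Uma} as one block (2 orders) and {Ravi,Yara} as another (2 orders).
That leaves 5 units to arrange: 2 × 2 × 5! = 4 × 120 = 480.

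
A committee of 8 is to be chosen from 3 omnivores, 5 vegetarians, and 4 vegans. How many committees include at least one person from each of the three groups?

With no constraint there are C(12,8) = 495 possible selections.
Selections missing a whole group: no omnivores → C(9,8) = 9; no vegetarians → C(7,8) = 0; no vegans → C(8,8) = 1.
Add back selections omitting two groups (i.e. drawn from a single group): C(3,8) + C(5,8) + C(4,8) = 0.
By inclusion–exclusion: 495 − 10 + 0 = 485.

485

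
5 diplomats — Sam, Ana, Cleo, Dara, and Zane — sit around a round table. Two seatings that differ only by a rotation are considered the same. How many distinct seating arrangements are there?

Seat Sam anywhere (absorbing the rotational symmetry), then permute the other 4: (4)! = 24.

24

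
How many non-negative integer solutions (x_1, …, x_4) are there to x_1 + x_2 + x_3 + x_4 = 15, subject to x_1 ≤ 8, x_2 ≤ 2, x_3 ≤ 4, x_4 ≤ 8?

75

Ignoring the caps, the number of non-negative solutions to x_1+…+x_4 = 15 is C(18,3) = 816.
Subtract solutions that violate a single cap (substitute x_i' = x_i − (cap_i+1)): x_1 ≥ 9 gives C(9,3) = 84; x_2 ≥ 3 gives C(15,3) = 455; x_3 ≥ 5 gives C(13,3) = 286; x_4 ≥ 9 gives C(9,3) = 84. Together 909.
Add back pairs where two caps are both exceeded: 20 + 4 + 0 + 120 + 20 + 4 = 168.
By inclusion–exclusion the count is 816 − 909 + 168 = 75.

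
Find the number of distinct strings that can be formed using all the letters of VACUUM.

360

VACUUM has 6 letters with U appearing twice.
So there are 6! / (2!) = 360 distinguishable arrangements.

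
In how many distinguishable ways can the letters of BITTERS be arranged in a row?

BITTERS has 7 letters with T appearing twice.
Dividing 7! = 5040 by 2! = 2 for the repeated letters gives 2520.

2520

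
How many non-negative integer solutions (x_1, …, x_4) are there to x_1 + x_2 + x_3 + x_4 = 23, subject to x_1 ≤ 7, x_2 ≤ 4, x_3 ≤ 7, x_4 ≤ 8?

20

By stars and bars, unrestricted non-negative solutions to x_1+…+x_4 = 23 number C(23+3,3) = 2600.
Subtract solutions that violate a single cap (substitute x_i' = x_i − (cap_i+1)): x_1 ≥ 8 gives C(18,3) = 816; x_2 ≥ 5 gives C(21,3) = 1330; x_3 ≥ 8 gives C(18,3) = 816; x_4 ≥ 9 gives C(17,3) = 680. Together 3642.
Add back pairs where two caps are both exceeded: 286 + 120 + 84 + 286 + 220 + 84 = 1080.
Subtract triples: 10 + 4 + 0 + 4 = 18.
By inclusion–exclusion the count is 2600 − 3642 + 1080 − 18 = 20.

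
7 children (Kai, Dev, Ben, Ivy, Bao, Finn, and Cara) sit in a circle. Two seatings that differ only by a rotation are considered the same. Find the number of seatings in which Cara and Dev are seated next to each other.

Treat {Cara, Dev} as one unit (2 internal orders) and seat the resulting 6 units around the table: (5)! circular arrangements.
So 2 × (5)! = 2 × 120 = 240.

240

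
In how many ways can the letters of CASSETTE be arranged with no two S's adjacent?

3780

There are 8!/(2!·2!·2!) = 5040 arrangements of CASSETTE in total.
Arrangements with the S's together: treat SS as one letter, giving (7)!/(2!·2!) = 1260.
Hence 5040 − 1260 = 3780.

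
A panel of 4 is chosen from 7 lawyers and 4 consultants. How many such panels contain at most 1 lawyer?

Split by how many lawyers are chosen (0 through 1).
Sum: C(7,0)·C(4,4) + C(7,1)·C(4,3) = 1 + 28 = 29.

29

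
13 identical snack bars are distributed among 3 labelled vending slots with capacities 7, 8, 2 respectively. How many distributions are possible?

12

Without the upper bounds there are C(15,2) = 105 ways to split 13 among 3 vending slots.
Subtract solutions that violate a single cap (substitute x_i' = x_i − (cap_i+1)): x_1 ≥ 8 gives C(7,2) = 21; x_2 ≥ 9 gives C(6,2) = 15; x_3 ≥ 3 gives C(12,2) = 66. Together 102.
Add back pairs where two caps are both exceeded: 0 + 6 + 3 = 9.
By inclusion–exclusion the count is 105 − 102 + 9 = 12.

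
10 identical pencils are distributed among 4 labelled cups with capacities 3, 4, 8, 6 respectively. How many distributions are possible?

Ignoring the caps, the number of non-negative solutions to x_1+…+x_4 = 10 is C(13,3) = 286.
Subtract solutions that violate a single cap (substitute x_i' = x_i − (cap_i+1)): x_1 ≥ 4 gives C(9,3) = 84; x_2 ≥ 5 gives C(8,3) = 56; x_3 ≥ 9 gives C(4,3) = 4; x_4 ≥ 7 gives C(6,3) = 20. Together 164.
Add back pairs where two caps are both exceeded: 4 + 0 + 0 + 0 + 0 + 0 = 4.
By inclusion–exclusion the count is 286 − 164 + 4 = 126.

126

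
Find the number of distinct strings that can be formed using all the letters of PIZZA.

Letter multiplicities in PIZZA: A×1, I×1, P×1, Z×2.
The number of distinct arrangements is 5!/(2!) = 120/2 = 60.

60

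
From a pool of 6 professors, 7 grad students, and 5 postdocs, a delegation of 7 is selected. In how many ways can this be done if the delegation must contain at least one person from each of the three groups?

28987

With no constraint there are C(18,7) = 31824 possible selections.
Selections missing a whole group: no professors → C(12,7) = 792; no grad students → C(11,7) = 330; no postdocs → C(13,7) = 1716.
Add back selections omitting two groups (i.e. drawn from a single group): C(6,7) + C(7,7) + C(5,7) = 1.
By inclusion–exclusion: 31824 − 2838 + 1 = 28987.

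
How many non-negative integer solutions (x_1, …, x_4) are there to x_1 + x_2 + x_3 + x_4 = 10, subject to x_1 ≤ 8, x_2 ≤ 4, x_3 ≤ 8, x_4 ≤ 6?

Without the upper bounds there are C(13,3) = 286 ways to split 10 among 4 variables.
Subtract solutions that violate a single cap (substitute x_i' = x_i − (cap_i+1)): x_1 ≥ 9 gives C(4,3) = 4; x_2 ≥ 5 gives C(8,3) = 56; x_3 ≥ 9 gives C(4,3) = 4; x_4 ≥ 7 gives C(6,3) = 20. Together 84.
No two caps can be exceeded simultaneously, so the pair terms are all 0.
By inclusion–exclusion the count is 286 − 84 + 0 = 202.

202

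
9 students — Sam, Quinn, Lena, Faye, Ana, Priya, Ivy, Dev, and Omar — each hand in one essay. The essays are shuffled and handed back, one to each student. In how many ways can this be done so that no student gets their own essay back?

133496

This is the derangement count D_9: permutations of 9 items with no fixed point.
By inclusion–exclusion this is Σ_{j=0}^{9} (−1)^j C(9,j)·(9−j)!.
Computing: 362880 − 362880 + 181440 − 60480 + 15120 − 3024 + 504 − 72 + 9 − 1 = 133496.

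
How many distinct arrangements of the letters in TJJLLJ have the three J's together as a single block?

12

Treat the 3 copies of J as a single block. The multiset to arrange is then {JJJ, L, L, T}, 4 items in all.
That gives (4)!/(2!) = 12 arrangements.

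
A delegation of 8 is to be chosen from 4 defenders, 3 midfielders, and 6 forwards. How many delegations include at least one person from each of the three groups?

Unrestricted: C(13,8) = 1287 ways to pick any 8 of the 13.
Selections missing a whole group: no defenders → C(9,8) = 9; no midfielders → C(10,8) = 45; no forwards → C(7,8) = 0.
Add back selections omitting two groups (i.e. drawn from a single group): C(4,8) + C(3,8) + C(6,8) = 0.
By inclusion–exclusion: 1287 − 54 + 0 = 1233.

1233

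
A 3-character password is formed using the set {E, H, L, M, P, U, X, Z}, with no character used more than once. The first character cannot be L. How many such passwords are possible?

The first character has 8−1 = 7 choices (anything except L).
The remaining 2 characters are filled from the other 7 symbols without repetition: 7 × 6 = 42.
Total: 7 × 42 = 294.

294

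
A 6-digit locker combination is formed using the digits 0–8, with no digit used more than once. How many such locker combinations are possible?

60480

With no repetition, fill the 6 digits in order: 9 choices, then 8, down to 4.
9 × 8 × 7 × 6 × 5 × 4 = 60480.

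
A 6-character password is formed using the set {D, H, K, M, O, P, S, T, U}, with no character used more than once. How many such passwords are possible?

This is a permutation of 6 out of 9: P(9,6) = 9!/3!.
9 × 8 × 7 × 6 × 5 × 4 = 60480.

60480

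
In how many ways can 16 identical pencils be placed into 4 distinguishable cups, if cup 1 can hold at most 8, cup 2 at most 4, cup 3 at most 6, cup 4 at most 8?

202

Without the upper bounds there are C(19,3) = 969 ways to split 16 among 4 cups.
Subtract solutions that violate a single cap (substitute x_i' = x_i − (cap_i+1)): x_1 ≥ 9 gives C(10,3) = 120; x_2 ≥ 5 gives C(14,3) = 364; x_3 ≥ 7 gives C(12,3) = 220; x_4 ≥ 9 gives C(10,3) = 120. Together 824.
Add back pairs where two caps are both exceeded: 10 + 1 + 0 + 35 + 10 + 1 = 57.
By inclusion–exclusion the count is 969 − 824 + 57 = 202.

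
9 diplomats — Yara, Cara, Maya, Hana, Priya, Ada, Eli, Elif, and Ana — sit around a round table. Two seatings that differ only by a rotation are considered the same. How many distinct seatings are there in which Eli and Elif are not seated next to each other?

All circular seatings of 9 people number (8)! = 40320.
Seatings with Eli beside Elif: treat them as a block with 2 internal orders, giving 2 × (7)! = 10080.
Subtracting, 40320 − 10080 = 30240.

30240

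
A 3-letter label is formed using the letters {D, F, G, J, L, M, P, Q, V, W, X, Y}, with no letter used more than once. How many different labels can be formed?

1320

Choose and order 3 of the 12 symbols: the first letter has 12 options, the next 11, then 10.
12 × 11 × 10 = 1320.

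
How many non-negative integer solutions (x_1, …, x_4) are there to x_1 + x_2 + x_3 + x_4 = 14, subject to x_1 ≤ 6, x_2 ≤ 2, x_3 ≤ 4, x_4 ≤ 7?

45

Without the upper bounds there are C(17,3) = 680 ways to split 14 among 4 variables.
Subtract solutions that violate a single cap (substitute x_i' = x_i − (cap_i+1)): x_1 ≥ 7 gives C(10,3) = 120; x_2 ≥ 3 gives C(14,3) = 364; x_3 ≥ 5 gives C(12,3) = 220; x_4 ≥ 8 gives C(9,3) = 84. Together 788.
Add back pairs where two caps are both exceeded: 35 + 10 + 0 + 84 + 20 + 4 = 153.
By inclusion–exclusion the count is 680 − 788 + 153 = 45.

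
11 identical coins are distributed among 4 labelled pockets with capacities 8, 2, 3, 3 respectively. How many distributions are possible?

Without the upper bounds there are C(14,3) = 364 ways to split 11 among 4 pockets.
Subtract solutions that violate a single cap (substitute x_i' = x_i − (cap_i+1)): x_1 ≥ 9 gives C(5,3) = 10; x_2 ≥ 3 gives C(11,3) = 165; x_3 ≥ 4 gives C(10,3) = 120; x_4 ≥ 4 gives C(10,3) = 120. Together 415.
Add back pairs where two caps are both exceeded: 0 + 0 + 0 + 35 + 35 + 20 = 90.
Subtract triples: 0 + 0 + 0 + 1 = 1.
By inclusion–exclusion the count is 364 − 415 + 90 − 1 = 38.

38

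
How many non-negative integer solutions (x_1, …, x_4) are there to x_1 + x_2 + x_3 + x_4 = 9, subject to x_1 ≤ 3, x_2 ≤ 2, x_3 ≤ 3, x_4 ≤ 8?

47

Without the upper bounds there are C(12,3) = 220 ways to split 9 among 4 variables.
Subtract solutions that violate a single cap (substitute x_i' = x_i − (cap_i+1)): x_1 ≥ 4 gives C(8,3) = 56; x_2 ≥ 3 gives C(9,3) = 84; x_3 ≥ 4 gives C(8,3) = 56; x_4 ≥ 9 gives C(3,3) = 1. Together 197.
Add back pairs where two caps are both exceeded: 10 + 4 + 0 + 10 + 0 + 0 = 24.
By inclusion–exclusion the count is 220 − 197 + 24 = 47.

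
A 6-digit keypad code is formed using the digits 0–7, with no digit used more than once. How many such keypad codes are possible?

20160

This is a permutation of 6 out of 8: P(8,6) = 8!/2!.
That product is 8 × 7 × 6 × 5 × 4 × 3 = 20160.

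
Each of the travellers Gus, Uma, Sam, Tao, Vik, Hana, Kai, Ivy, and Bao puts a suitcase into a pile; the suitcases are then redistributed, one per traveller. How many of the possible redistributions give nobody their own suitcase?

This is the derangement count D_9: permutations of 9 items with no fixed point.
By inclusion–exclusion this is Σ_{j=0}^{9} (−1)^j C(9,j)·(9−j)!.
Computing: 362880 − 362880 + 181440 − 60480 + 15120 − 3024 + 504 − 72 + 9 − 1 = 133496.

133496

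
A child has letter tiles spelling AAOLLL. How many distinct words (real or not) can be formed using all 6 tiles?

60

AAOLLL has 6 letters with A appearing twice and L appearing 3 times.
Dividing 6! = 720 by 3!·2! = 12 for the repeated letters gives 60.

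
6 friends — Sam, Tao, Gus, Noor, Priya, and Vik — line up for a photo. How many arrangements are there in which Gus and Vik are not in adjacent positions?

480

Of the 6! = 720 arrangements, those with Gus and Vik adjacent number 2 × 5! = 240 (treat the pair as a block with 2 internal orders).
Complementary counting: 720 − 240 = 480.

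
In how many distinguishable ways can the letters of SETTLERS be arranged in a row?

SETTLERS has 8 letters with E appearing twice, S appearing twice, and T appearing twice.
The number of distinct arrangements is 8!/(2!·2!·2!) = 40320/8 = 5040.

5040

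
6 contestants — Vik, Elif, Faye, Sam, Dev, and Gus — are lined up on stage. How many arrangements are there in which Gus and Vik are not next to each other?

Of the 6! = 720 arrangements, those with Gus and Vik adjacent number 2 × 5! = 240 (treat the pair as a block with 2 internal orders).
So 720 − 240 = 480 arrangements keep them apart.

480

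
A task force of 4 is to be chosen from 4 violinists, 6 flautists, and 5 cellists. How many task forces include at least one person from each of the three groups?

Unrestricted: C(15,4) = 1365 ways to pick any 4 of the 15.
Selections missing a whole group: no violinists → C(11,4) = 330; no flautists → C(9,4) = 126; no cellists → C(10,4) = 210.
Add back selections omitting two groups (i.e. drawn from a single group): C(4,4) + C(6,4) + C(5,4) = 21.
By inclusion–exclusion: 1365 − 666 + 21 = 720.

720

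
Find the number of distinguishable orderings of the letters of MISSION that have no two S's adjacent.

Total arrangements of MISSION: 7!/(2!·2!) = 1260.
Arrangements with the S's together: treat SS as one letter, giving (6)!/(2!) = 360.
Subtracting, 1260 − 360 = 900 arrangements keep the S's apart.

900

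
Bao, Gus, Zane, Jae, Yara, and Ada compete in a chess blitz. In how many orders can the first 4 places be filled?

This is an ordered selection of 4 from 6: P(6,4).
That gives 6 × 5 × 4 × 3 = 360.

360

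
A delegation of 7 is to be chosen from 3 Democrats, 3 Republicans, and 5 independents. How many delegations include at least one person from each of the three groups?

314

Unrestricted: C(11,7) = 330 ways to pick any 7 of the 11.
Subtract selections that omit an entire group: no Democrats → C(8,7) = 8; no Republicans → C(8,7) = 8; no independents → C(6,7) = 0.
Add back selections omitting two groups (i.e. drawn from a single group): C(3,7) + C(3,7) + C(5,7) = 0.
By inclusion–exclusion: 330 − 16 + 0 = 314.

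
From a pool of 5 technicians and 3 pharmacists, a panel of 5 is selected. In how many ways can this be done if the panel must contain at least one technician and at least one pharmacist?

Total 5-person selections from all 8: C(8,5) = 56.
Subtract selections that omit an entire group: no technicians → C(3,5) = 0; no pharmacists → C(5,5) = 1.
Both groups omitted at once is impossible, so 56 − 1 = 55.

55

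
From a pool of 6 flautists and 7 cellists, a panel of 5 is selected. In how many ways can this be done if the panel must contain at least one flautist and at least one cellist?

Total 5-person selections from all 13: C(13,5) = 1287.
Subtract selections that omit an entire group: no flautists → C(7,5) = 21; no cellists → C(6,5) = 6.
Both groups omitted at once is impossible, so 1287 − 27 = 1260.

1260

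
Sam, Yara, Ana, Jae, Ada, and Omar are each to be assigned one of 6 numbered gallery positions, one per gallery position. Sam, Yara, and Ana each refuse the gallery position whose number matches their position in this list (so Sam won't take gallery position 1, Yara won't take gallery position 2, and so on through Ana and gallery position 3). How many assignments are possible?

Let Aᵢ (for i ∈ {1, 2, 3}) be the placements that put person i in their forbidden gallery position. Any j of these fix j positions, leaving (6−j)! ways to fill the rest, and there are C(3,j) ways to pick which j.
By inclusion–exclusion, the number of valid placements is Σ_{j=0}^{3} (−1)^j C(3,j)·(6−j)!.
Computing: 720 − 360 + 72 − 6 = 426.

426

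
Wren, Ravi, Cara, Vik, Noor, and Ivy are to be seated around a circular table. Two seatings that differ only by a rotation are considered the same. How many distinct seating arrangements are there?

Around a circle, 6 distinct people have 6!/6 = (5)! = 120 rotationally distinct seatings.

120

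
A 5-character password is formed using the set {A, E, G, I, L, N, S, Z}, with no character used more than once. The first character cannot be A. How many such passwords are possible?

5880

The first character has 8−1 = 7 choices (anything except A).
The remaining 4 characters are filled from the other 7 symbols without repetition: 7 × 6 × 5 × 4 = 840.
Total: 7 × 840 = 5880.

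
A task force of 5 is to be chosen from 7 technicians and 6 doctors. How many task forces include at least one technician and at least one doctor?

Unrestricted: C(13,5) = 1287 ways to pick any 5 of the 13.
Subtract selections that omit an entire group: no technicians → C(6,5) = 6; no doctors → C(7,5) = 21.
Both groups omitted at once is impossible, so 1287 − 27 = 1260.

1260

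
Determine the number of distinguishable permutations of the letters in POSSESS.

Letter multiplicities in POSSESS: E×1, O×1, P×1, S×4.
Dividing 7! = 5040 by 4! = 24 for the repeated letters gives 210.

210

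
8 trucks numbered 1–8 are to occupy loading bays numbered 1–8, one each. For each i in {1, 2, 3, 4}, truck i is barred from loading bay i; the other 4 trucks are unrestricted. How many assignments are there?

24024

Let Aᵢ (for 1 ≤ i ≤ 4) be the placements that put truck i in its forbidden loading bay. Any j of these fix j positions, leaving (8−j)! ways to fill the rest, and there are C(4,j) ways to pick which j.
By inclusion–exclusion, the number of valid placements is Σ_{j=0}^{4} (−1)^j C(4,j)·(8−j)!.
Computing: 40320 − 20160 + 4320 − 480 + 24 = 24024.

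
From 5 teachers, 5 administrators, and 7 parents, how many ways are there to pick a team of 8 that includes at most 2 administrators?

Split by how many administrators are chosen (0 through 2).
Sum: C(5,0)·C(12,8) + C(5,1)·C(12,7) + C(5,2)·C(12,6) = 495 + 3960 + 9240 = 13695.

13695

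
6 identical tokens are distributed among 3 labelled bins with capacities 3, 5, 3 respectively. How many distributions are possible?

By stars and bars, unrestricted non-negative solutions to x_1+…+x_3 = 6 number C(6+2,2) = 28.
Subtract solutions that violate a single cap (substitute x_i' = x_i − (cap_i+1)): x_1 ≥ 4 gives C(4,2) = 6; x_2 ≥ 6 gives C(2,2) = 1; x_3 ≥ 4 gives C(4,2) = 6. Together 13.
No two caps can be exceeded simultaneously, so the pair terms are all 0.
By inclusion–exclusion the count is 28 − 13 + 0 = 15.

15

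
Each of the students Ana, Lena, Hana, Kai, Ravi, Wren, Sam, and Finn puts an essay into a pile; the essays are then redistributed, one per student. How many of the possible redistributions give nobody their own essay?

Let Aᵢ be the assignments in which student i gets their own essay. We want the size of the complement of A₁∪…∪A_8.
By inclusion–exclusion this is Σ_{j=0}^{8} (−1)^j C(8,j)·(8−j)!.
Computing: 40320 − 40320 + 20160 − 6720 + 1680 − 336 + 56 − 8 + 1 = 14833.

14833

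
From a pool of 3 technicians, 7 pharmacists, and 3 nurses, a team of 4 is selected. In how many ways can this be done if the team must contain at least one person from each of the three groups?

315

Unrestricted: C(13,4) = 715 ways to pick any 4 of the 13.
Selections missing a whole group: no technicians → C(10,4) = 210; no pharmacists → C(6,4) = 15; no nurses → C(10,4) = 210.
Add back selections omitting two groups (i.e. drawn from a single group): C(3,4) + C(7,4) + C(3,4) = 35.
By inclusion–exclusion: 715 − 435 + 35 = 315.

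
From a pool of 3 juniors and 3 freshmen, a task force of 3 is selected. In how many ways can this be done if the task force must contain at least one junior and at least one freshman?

Total 3-person selections from all 6: C(6,3) = 20.
Subtract selections that omit an entire group: no juniors → C(3,3) = 1; no freshmen → C(3,3) = 1.
Both groups omitted at once is impossible, so 20 − 2 = 18.

18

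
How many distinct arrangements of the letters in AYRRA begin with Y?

With the first slot taken by Y, it remains to arrange the other 4 letters (ARRA).
Those 4 letters have A appearing twice and R appearing twice, giving (4)!/(2!·2!) = 6.

6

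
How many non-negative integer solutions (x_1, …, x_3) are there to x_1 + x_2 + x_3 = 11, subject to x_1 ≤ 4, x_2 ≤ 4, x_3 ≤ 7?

15

Ignoring the caps, the number of non-negative solutions to x_1+…+x_3 = 11 is C(13,2) = 78.
Subtract solutions that violate a single cap (substitute x_i' = x_i − (cap_i+1)): x_1 ≥ 5 gives C(8,2) = 28; x_2 ≥ 5 gives C(8,2) = 28; x_3 ≥ 8 gives C(5,2) = 10. Together 66.
Add back pairs where two caps are both exceeded: 3 + 0 + 0 = 3.
By inclusion–exclusion the count is 78 − 66 + 3 = 15.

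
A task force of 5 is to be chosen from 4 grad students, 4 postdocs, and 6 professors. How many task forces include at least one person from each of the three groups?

1448

Unrestricted: C(14,5) = 2002 ways to pick any 5 of the 14.
Subtract selections that omit an entire group: no grad students → C(10,5) = 252; no postdocs → C(10,5) = 252; no professors → C(8,5) = 56.
Add back selections omitting two groups (i.e. drawn from a single group): C(4,5) + C(4,5) + C(6,5) = 6.
By inclusion–exclusion: 2002 − 560 + 6 = 1448.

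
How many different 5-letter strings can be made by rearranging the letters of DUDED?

20

Letter multiplicities in DUDED: D×3, E×1, U×1.
So there are 5! / (3!) = 20 distinguishable arrangements.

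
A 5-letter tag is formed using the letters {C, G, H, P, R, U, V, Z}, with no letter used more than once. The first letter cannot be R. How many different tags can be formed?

5880

The first letter has 8−1 = 7 choices (anything except R).
The remaining 4 letters are filled from the other 7 symbols without repetition: 7 × 6 × 5 × 4 = 840.
Total: 7 × 840 = 5880.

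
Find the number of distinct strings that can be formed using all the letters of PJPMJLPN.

PJPMJLPN has 8 letters with J appearing twice and P appearing 3 times.
Dividing 8! = 40320 by 3!·2! = 12 for the repeated letters gives 3360.

3360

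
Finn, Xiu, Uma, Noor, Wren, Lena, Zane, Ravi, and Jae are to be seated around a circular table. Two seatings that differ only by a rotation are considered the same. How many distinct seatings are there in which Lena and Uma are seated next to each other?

Treat {Lena, Uma} as one unit (2 internal orders) and seat the resulting 8 units around the table: (7)! circular arrangements.
So 2 × (7)! = 2 × 5040 = 10080.

10080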